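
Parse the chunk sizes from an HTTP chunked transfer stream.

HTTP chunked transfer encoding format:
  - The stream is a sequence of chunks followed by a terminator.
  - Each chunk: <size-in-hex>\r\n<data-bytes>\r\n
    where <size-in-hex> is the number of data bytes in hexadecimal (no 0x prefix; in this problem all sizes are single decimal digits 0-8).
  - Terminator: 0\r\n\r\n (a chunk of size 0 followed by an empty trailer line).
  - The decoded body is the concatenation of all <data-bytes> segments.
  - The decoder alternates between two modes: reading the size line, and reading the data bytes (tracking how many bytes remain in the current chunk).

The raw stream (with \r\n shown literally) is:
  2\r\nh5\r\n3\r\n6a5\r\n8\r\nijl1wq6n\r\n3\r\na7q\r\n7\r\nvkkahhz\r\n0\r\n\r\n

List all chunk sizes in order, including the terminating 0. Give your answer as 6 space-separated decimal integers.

Answer: 2 3 8 3 7 0

Derivation:
Chunk 1: stream[0..1]='2' size=0x2=2, data at stream[3..5]='h5' -> body[0..2], body so far='h5'
Chunk 2: stream[7..8]='3' size=0x3=3, data at stream[10..13]='6a5' -> body[2..5], body so far='h56a5'
Chunk 3: stream[15..16]='8' size=0x8=8, data at stream[18..26]='ijl1wq6n' -> body[5..13], body so far='h56a5ijl1wq6n'
Chunk 4: stream[28..29]='3' size=0x3=3, data at stream[31..34]='a7q' -> body[13..16], body so far='h56a5ijl1wq6na7q'
Chunk 5: stream[36..37]='7' size=0x7=7, data at stream[39..46]='vkkahhz' -> body[16..23], body so far='h56a5ijl1wq6na7qvkkahhz'
Chunk 6: stream[48..49]='0' size=0 (terminator). Final body='h56a5ijl1wq6na7qvkkahhz' (23 bytes)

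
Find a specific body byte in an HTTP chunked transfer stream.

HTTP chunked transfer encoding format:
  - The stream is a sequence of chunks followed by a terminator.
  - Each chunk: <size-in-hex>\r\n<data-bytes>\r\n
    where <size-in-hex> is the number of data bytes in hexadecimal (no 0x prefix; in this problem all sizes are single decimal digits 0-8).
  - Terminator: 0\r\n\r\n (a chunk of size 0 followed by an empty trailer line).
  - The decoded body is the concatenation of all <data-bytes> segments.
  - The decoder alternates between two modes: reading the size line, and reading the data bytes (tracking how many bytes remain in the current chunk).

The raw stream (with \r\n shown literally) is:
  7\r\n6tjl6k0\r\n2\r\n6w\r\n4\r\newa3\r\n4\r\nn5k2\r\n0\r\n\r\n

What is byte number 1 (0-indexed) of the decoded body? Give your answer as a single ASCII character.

Chunk 1: stream[0..1]='7' size=0x7=7, data at stream[3..10]='6tjl6k0' -> body[0..7], body so far='6tjl6k0'
Chunk 2: stream[12..13]='2' size=0x2=2, data at stream[15..17]='6w' -> body[7..9], body so far='6tjl6k06w'
Chunk 3: stream[19..20]='4' size=0x4=4, data at stream[22..26]='ewa3' -> body[9..13], body so far='6tjl6k06wewa3'
Chunk 4: stream[28..29]='4' size=0x4=4, data at stream[31..35]='n5k2' -> body[13..17], body so far='6tjl6k06wewa3n5k2'
Chunk 5: stream[37..38]='0' size=0 (terminator). Final body='6tjl6k06wewa3n5k2' (17 bytes)
Body byte 1 = 't'

Answer: t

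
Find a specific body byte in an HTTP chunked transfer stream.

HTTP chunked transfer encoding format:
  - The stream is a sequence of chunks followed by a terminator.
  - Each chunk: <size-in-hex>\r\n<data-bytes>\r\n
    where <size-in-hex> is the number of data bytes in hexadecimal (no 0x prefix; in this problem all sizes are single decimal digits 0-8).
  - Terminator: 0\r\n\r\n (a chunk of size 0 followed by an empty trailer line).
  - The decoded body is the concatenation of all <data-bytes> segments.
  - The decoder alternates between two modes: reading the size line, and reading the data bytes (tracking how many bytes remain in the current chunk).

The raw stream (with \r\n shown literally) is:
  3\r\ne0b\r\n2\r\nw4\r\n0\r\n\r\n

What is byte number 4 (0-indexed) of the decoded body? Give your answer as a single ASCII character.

Answer: 4

Derivation:
Chunk 1: stream[0..1]='3' size=0x3=3, data at stream[3..6]='e0b' -> body[0..3], body so far='e0b'
Chunk 2: stream[8..9]='2' size=0x2=2, data at stream[11..13]='w4' -> body[3..5], body so far='e0bw4'
Chunk 3: stream[15..16]='0' size=0 (terminator). Final body='e0bw4' (5 bytes)
Body byte 4 = '4'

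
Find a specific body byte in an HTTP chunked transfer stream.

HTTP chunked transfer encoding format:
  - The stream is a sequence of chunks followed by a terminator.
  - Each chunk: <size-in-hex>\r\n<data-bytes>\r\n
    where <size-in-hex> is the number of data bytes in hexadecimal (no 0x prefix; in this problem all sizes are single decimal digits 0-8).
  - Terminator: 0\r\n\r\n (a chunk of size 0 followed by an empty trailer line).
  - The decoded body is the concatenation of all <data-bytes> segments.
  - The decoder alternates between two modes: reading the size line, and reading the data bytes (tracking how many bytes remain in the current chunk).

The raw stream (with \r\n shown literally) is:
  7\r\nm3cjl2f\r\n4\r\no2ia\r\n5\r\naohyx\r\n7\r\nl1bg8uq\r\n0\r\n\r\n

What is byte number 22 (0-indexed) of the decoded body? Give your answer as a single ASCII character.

Chunk 1: stream[0..1]='7' size=0x7=7, data at stream[3..10]='m3cjl2f' -> body[0..7], body so far='m3cjl2f'
Chunk 2: stream[12..13]='4' size=0x4=4, data at stream[15..19]='o2ia' -> body[7..11], body so far='m3cjl2fo2ia'
Chunk 3: stream[21..22]='5' size=0x5=5, data at stream[24..29]='aohyx' -> body[11..16], body so far='m3cjl2fo2iaaohyx'
Chunk 4: stream[31..32]='7' size=0x7=7, data at stream[34..41]='l1bg8uq' -> body[16..23], body so far='m3cjl2fo2iaaohyxl1bg8uq'
Chunk 5: stream[43..44]='0' size=0 (terminator). Final body='m3cjl2fo2iaaohyxl1bg8uq' (23 bytes)
Body byte 22 = 'q'

Answer: q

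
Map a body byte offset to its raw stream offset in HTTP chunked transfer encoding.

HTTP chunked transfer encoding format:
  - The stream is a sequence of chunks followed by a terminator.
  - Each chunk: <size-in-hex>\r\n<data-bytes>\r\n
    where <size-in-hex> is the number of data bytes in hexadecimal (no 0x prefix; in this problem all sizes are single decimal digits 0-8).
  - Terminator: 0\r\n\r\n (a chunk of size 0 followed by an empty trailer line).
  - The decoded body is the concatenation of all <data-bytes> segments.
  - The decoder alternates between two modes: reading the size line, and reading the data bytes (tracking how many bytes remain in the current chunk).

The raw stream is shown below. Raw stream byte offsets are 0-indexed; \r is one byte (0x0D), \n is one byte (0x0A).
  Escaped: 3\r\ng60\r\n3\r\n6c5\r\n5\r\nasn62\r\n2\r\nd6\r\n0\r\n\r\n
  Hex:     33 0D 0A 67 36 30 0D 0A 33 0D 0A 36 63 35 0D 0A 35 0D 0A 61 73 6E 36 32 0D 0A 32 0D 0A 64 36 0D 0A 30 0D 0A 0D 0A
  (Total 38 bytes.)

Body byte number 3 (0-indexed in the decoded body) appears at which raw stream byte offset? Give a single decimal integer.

Answer: 11

Derivation:
Chunk 1: stream[0..1]='3' size=0x3=3, data at stream[3..6]='g60' -> body[0..3], body so far='g60'
Chunk 2: stream[8..9]='3' size=0x3=3, data at stream[11..14]='6c5' -> body[3..6], body so far='g606c5'
Chunk 3: stream[16..17]='5' size=0x5=5, data at stream[19..24]='asn62' -> body[6..11], body so far='g606c5asn62'
Chunk 4: stream[26..27]='2' size=0x2=2, data at stream[29..31]='d6' -> body[11..13], body so far='g606c5asn62d6'
Chunk 5: stream[33..34]='0' size=0 (terminator). Final body='g606c5asn62d6' (13 bytes)
Body byte 3 at stream offset 11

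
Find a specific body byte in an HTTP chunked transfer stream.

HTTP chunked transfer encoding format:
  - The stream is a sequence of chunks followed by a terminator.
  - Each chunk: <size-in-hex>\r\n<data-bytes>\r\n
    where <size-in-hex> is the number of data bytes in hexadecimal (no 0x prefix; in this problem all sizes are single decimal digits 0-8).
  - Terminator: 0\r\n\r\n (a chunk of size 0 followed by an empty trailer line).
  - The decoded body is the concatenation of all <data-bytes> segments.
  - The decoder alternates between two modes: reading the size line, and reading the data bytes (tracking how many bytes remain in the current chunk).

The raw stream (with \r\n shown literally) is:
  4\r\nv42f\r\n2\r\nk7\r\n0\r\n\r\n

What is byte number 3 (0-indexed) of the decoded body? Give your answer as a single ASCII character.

Chunk 1: stream[0..1]='4' size=0x4=4, data at stream[3..7]='v42f' -> body[0..4], body so far='v42f'
Chunk 2: stream[9..10]='2' size=0x2=2, data at stream[12..14]='k7' -> body[4..6], body so far='v42fk7'
Chunk 3: stream[16..17]='0' size=0 (terminator). Final body='v42fk7' (6 bytes)
Body byte 3 = 'f'

Answer: f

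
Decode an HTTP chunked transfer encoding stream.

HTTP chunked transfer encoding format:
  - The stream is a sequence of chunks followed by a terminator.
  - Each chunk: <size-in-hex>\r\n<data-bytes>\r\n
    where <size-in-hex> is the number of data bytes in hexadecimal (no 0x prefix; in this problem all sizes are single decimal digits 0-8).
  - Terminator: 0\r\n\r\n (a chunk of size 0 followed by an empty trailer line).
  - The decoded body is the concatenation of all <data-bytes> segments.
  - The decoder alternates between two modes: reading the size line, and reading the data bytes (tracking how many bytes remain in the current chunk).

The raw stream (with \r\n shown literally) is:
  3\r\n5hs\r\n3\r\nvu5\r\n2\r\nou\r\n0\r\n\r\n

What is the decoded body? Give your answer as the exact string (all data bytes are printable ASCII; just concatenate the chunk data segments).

Answer: 5hsvu5ou

Derivation:
Chunk 1: stream[0..1]='3' size=0x3=3, data at stream[3..6]='5hs' -> body[0..3], body so far='5hs'
Chunk 2: stream[8..9]='3' size=0x3=3, data at stream[11..14]='vu5' -> body[3..6], body so far='5hsvu5'
Chunk 3: stream[16..17]='2' size=0x2=2, data at stream[19..21]='ou' -> body[6..8], body so far='5hsvu5ou'
Chunk 4: stream[23..24]='0' size=0 (terminator). Final body='5hsvu5ou' (8 bytes)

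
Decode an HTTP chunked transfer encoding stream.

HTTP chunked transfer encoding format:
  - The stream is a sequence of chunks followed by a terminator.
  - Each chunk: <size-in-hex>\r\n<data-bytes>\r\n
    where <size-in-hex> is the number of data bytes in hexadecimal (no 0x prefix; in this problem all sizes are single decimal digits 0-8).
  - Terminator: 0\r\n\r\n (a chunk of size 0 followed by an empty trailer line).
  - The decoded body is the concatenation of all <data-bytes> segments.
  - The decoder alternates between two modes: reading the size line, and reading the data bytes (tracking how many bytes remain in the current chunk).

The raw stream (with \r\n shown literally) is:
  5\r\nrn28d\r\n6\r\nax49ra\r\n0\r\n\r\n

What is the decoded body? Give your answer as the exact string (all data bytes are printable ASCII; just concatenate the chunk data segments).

Answer: rn28dax49ra

Derivation:
Chunk 1: stream[0..1]='5' size=0x5=5, data at stream[3..8]='rn28d' -> body[0..5], body so far='rn28d'
Chunk 2: stream[10..11]='6' size=0x6=6, data at stream[13..19]='ax49ra' -> body[5..11], body so far='rn28dax49ra'
Chunk 3: stream[21..22]='0' size=0 (terminator). Final body='rn28dax49ra' (11 bytes)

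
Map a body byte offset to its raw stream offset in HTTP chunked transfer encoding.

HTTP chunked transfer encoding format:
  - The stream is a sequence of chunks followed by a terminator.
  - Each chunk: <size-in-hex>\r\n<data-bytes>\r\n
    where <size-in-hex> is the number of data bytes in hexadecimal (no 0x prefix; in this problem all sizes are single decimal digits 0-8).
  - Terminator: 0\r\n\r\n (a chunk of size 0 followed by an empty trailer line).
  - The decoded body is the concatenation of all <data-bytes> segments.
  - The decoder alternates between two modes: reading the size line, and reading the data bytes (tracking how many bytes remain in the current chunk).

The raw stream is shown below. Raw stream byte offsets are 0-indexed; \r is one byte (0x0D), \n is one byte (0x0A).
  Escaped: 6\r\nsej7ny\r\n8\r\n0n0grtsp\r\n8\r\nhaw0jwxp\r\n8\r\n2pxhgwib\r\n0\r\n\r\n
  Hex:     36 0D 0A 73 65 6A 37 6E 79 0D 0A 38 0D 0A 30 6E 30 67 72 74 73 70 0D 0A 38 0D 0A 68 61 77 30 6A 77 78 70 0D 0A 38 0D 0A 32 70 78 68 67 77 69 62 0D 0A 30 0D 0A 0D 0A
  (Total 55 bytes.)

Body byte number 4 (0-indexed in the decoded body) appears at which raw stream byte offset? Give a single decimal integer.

Chunk 1: stream[0..1]='6' size=0x6=6, data at stream[3..9]='sej7ny' -> body[0..6], body so far='sej7ny'
Chunk 2: stream[11..12]='8' size=0x8=8, data at stream[14..22]='0n0grtsp' -> body[6..14], body so far='sej7ny0n0grtsp'
Chunk 3: stream[24..25]='8' size=0x8=8, data at stream[27..35]='haw0jwxp' -> body[14..22], body so far='sej7ny0n0grtsphaw0jwxp'
Chunk 4: stream[37..38]='8' size=0x8=8, data at stream[40..48]='2pxhgwib' -> body[22..30], body so far='sej7ny0n0grtsphaw0jwxp2pxhgwib'
Chunk 5: stream[50..51]='0' size=0 (terminator). Final body='sej7ny0n0grtsphaw0jwxp2pxhgwib' (30 bytes)
Body byte 4 at stream offset 7

Answer: 7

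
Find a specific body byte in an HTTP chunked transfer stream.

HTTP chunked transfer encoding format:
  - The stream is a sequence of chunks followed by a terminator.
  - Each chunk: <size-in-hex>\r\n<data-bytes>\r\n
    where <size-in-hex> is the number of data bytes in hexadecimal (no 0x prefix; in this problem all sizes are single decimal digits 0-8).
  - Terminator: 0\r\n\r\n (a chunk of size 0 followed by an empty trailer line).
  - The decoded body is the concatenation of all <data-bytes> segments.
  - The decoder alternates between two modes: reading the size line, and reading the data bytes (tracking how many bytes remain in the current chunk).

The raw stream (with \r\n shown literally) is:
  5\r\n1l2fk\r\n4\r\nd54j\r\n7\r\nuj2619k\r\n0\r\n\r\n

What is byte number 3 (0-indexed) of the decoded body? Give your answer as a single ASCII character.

Chunk 1: stream[0..1]='5' size=0x5=5, data at stream[3..8]='1l2fk' -> body[0..5], body so far='1l2fk'
Chunk 2: stream[10..11]='4' size=0x4=4, data at stream[13..17]='d54j' -> body[5..9], body so far='1l2fkd54j'
Chunk 3: stream[19..20]='7' size=0x7=7, data at stream[22..29]='uj2619k' -> body[9..16], body so far='1l2fkd54juj2619k'
Chunk 4: stream[31..32]='0' size=0 (terminator). Final body='1l2fkd54juj2619k' (16 bytes)
Body byte 3 = 'f'

Answer: f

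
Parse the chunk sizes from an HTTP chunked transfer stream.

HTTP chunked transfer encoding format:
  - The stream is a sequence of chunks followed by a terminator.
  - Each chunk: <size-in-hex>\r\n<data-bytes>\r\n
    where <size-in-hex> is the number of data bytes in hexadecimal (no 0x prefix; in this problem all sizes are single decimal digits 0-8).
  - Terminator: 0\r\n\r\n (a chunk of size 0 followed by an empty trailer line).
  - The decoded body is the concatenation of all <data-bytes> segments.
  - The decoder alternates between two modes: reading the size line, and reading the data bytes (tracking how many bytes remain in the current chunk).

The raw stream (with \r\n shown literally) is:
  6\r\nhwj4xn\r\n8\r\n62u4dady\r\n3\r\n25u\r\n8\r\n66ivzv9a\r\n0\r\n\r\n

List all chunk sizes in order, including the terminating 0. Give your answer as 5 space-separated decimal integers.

Chunk 1: stream[0..1]='6' size=0x6=6, data at stream[3..9]='hwj4xn' -> body[0..6], body so far='hwj4xn'
Chunk 2: stream[11..12]='8' size=0x8=8, data at stream[14..22]='62u4dady' -> body[6..14], body so far='hwj4xn62u4dady'
Chunk 3: stream[24..25]='3' size=0x3=3, data at stream[27..30]='25u' -> body[14..17], body so far='hwj4xn62u4dady25u'
Chunk 4: stream[32..33]='8' size=0x8=8, data at stream[35..43]='66ivzv9a' -> body[17..25], body so far='hwj4xn62u4dady25u66ivzv9a'
Chunk 5: stream[45..46]='0' size=0 (terminator). Final body='hwj4xn62u4dady25u66ivzv9a' (25 bytes)

Answer: 6 8 3 8 0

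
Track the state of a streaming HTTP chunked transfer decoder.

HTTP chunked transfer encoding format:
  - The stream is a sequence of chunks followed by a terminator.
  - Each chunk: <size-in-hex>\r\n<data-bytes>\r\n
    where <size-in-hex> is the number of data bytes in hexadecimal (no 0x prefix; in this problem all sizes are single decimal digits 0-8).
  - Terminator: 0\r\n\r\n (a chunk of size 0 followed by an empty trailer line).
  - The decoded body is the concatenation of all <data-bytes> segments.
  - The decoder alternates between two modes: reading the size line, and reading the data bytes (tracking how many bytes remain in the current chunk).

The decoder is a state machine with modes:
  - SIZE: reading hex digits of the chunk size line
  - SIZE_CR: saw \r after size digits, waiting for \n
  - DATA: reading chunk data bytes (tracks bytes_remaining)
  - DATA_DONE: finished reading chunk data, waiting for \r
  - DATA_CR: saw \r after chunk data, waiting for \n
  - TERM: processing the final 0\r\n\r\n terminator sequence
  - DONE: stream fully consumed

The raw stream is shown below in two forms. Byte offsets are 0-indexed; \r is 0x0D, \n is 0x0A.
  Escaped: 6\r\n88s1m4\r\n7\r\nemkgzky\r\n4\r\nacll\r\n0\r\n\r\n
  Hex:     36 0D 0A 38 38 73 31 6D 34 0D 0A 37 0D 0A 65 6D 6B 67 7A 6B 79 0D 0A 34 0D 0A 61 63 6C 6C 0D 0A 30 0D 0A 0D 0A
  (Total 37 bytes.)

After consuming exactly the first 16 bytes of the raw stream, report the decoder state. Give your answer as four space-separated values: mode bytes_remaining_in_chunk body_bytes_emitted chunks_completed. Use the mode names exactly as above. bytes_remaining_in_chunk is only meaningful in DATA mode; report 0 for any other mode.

Byte 0 = '6': mode=SIZE remaining=0 emitted=0 chunks_done=0
Byte 1 = 0x0D: mode=SIZE_CR remaining=0 emitted=0 chunks_done=0
Byte 2 = 0x0A: mode=DATA remaining=6 emitted=0 chunks_done=0
Byte 3 = '8': mode=DATA remaining=5 emitted=1 chunks_done=0
Byte 4 = '8': mode=DATA remaining=4 emitted=2 chunks_done=0
Byte 5 = 's': mode=DATA remaining=3 emitted=3 chunks_done=0
Byte 6 = '1': mode=DATA remaining=2 emitted=4 chunks_done=0
Byte 7 = 'm': mode=DATA remaining=1 emitted=5 chunks_done=0
Byte 8 = '4': mode=DATA_DONE remaining=0 emitted=6 chunks_done=0
Byte 9 = 0x0D: mode=DATA_CR remaining=0 emitted=6 chunks_done=0
Byte 10 = 0x0A: mode=SIZE remaining=0 emitted=6 chunks_done=1
Byte 11 = '7': mode=SIZE remaining=0 emitted=6 chunks_done=1
Byte 12 = 0x0D: mode=SIZE_CR remaining=0 emitted=6 chunks_done=1
Byte 13 = 0x0A: mode=DATA remaining=7 emitted=6 chunks_done=1
Byte 14 = 'e': mode=DATA remaining=6 emitted=7 chunks_done=1
Byte 15 = 'm': mode=DATA remaining=5 emitted=8 chunks_done=1

Answer: DATA 5 8 1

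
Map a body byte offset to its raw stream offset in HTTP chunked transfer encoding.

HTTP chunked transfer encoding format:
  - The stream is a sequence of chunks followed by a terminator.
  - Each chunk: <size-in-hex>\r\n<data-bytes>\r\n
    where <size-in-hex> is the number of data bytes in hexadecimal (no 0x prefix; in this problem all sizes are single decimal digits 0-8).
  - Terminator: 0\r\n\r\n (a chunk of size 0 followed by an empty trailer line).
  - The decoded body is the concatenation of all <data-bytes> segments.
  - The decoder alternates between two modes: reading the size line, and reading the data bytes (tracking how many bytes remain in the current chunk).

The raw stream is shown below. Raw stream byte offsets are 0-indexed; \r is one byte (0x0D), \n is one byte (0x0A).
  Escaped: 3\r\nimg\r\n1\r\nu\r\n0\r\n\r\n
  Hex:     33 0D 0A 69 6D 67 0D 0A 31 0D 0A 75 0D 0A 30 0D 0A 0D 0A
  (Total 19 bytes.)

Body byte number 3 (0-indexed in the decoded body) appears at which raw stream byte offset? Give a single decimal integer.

Answer: 11

Derivation:
Chunk 1: stream[0..1]='3' size=0x3=3, data at stream[3..6]='img' -> body[0..3], body so far='img'
Chunk 2: stream[8..9]='1' size=0x1=1, data at stream[11..12]='u' -> body[3..4], body so far='imgu'
Chunk 3: stream[14..15]='0' size=0 (terminator). Final body='imgu' (4 bytes)
Body byte 3 at stream offset 11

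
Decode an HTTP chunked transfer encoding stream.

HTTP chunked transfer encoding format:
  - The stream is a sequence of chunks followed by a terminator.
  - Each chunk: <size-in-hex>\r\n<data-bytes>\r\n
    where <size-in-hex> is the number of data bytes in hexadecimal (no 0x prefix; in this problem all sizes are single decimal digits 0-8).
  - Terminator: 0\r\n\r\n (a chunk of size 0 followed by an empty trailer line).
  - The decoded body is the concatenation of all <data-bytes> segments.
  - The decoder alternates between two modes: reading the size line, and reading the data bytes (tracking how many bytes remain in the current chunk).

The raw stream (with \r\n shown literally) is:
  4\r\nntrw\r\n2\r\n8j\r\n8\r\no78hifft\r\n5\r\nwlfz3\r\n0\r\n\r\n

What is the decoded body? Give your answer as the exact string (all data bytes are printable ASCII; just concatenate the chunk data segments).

Chunk 1: stream[0..1]='4' size=0x4=4, data at stream[3..7]='ntrw' -> body[0..4], body so far='ntrw'
Chunk 2: stream[9..10]='2' size=0x2=2, data at stream[12..14]='8j' -> body[4..6], body so far='ntrw8j'
Chunk 3: stream[16..17]='8' size=0x8=8, data at stream[19..27]='o78hifft' -> body[6..14], body so far='ntrw8jo78hifft'
Chunk 4: stream[29..30]='5' size=0x5=5, data at stream[32..37]='wlfz3' -> body[14..19], body so far='ntrw8jo78hifftwlfz3'
Chunk 5: stream[39..40]='0' size=0 (terminator). Final body='ntrw8jo78hifftwlfz3' (19 bytes)

Answer: ntrw8jo78hifftwlfz3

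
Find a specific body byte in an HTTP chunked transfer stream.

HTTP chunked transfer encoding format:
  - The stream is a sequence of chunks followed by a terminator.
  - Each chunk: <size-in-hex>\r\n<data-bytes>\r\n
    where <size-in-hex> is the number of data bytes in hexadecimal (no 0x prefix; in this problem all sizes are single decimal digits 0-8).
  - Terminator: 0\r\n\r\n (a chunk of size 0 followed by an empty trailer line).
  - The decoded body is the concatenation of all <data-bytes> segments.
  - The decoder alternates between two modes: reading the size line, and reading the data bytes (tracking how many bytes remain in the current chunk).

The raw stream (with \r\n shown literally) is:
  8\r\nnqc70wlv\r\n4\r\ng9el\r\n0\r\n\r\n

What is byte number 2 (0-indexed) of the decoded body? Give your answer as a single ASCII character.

Answer: c

Derivation:
Chunk 1: stream[0..1]='8' size=0x8=8, data at stream[3..11]='nqc70wlv' -> body[0..8], body so far='nqc70wlv'
Chunk 2: stream[13..14]='4' size=0x4=4, data at stream[16..20]='g9el' -> body[8..12], body so far='nqc70wlvg9el'
Chunk 3: stream[22..23]='0' size=0 (terminator). Final body='nqc70wlvg9el' (12 bytes)
Body byte 2 = 'c'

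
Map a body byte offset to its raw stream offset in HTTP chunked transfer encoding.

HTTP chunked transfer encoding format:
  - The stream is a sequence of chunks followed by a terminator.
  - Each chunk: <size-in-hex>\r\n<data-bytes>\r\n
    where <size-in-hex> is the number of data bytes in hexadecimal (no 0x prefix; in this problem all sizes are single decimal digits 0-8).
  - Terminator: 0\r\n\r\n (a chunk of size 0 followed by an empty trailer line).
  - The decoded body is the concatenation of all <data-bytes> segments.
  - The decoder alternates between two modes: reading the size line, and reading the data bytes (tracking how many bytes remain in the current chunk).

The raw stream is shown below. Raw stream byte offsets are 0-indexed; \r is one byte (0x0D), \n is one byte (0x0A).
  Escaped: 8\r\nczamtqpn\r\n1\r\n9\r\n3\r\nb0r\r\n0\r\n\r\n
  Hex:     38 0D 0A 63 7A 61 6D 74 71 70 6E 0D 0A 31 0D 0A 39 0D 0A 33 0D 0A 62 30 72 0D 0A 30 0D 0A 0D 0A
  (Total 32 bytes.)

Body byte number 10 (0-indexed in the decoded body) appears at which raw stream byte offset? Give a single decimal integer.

Chunk 1: stream[0..1]='8' size=0x8=8, data at stream[3..11]='czamtqpn' -> body[0..8], body so far='czamtqpn'
Chunk 2: stream[13..14]='1' size=0x1=1, data at stream[16..17]='9' -> body[8..9], body so far='czamtqpn9'
Chunk 3: stream[19..20]='3' size=0x3=3, data at stream[22..25]='b0r' -> body[9..12], body so far='czamtqpn9b0r'
Chunk 4: stream[27..28]='0' size=0 (terminator). Final body='czamtqpn9b0r' (12 bytes)
Body byte 10 at stream offset 23

Answer: 23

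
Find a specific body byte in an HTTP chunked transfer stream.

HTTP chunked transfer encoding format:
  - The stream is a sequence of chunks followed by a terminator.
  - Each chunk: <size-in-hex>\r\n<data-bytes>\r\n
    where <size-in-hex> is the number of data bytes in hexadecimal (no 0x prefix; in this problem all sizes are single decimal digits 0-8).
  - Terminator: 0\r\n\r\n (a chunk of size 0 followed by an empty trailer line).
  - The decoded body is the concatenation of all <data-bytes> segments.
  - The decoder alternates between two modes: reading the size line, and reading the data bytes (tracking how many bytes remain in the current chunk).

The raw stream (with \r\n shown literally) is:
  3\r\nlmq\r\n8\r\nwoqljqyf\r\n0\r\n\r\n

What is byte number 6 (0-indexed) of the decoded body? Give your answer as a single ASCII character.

Chunk 1: stream[0..1]='3' size=0x3=3, data at stream[3..6]='lmq' -> body[0..3], body so far='lmq'
Chunk 2: stream[8..9]='8' size=0x8=8, data at stream[11..19]='woqljqyf' -> body[3..11], body so far='lmqwoqljqyf'
Chunk 3: stream[21..22]='0' size=0 (terminator). Final body='lmqwoqljqyf' (11 bytes)
Body byte 6 = 'l'

Answer: l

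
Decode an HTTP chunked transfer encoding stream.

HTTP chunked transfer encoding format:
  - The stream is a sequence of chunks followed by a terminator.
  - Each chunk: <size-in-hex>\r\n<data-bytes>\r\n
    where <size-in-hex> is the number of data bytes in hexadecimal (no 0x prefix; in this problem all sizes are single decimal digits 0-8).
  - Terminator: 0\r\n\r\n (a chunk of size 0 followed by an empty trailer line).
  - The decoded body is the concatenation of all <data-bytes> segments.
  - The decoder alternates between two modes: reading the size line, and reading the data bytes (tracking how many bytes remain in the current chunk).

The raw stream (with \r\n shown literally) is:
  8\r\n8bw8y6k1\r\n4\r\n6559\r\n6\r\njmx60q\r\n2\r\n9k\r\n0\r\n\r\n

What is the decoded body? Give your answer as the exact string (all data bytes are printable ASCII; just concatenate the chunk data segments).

Chunk 1: stream[0..1]='8' size=0x8=8, data at stream[3..11]='8bw8y6k1' -> body[0..8], body so far='8bw8y6k1'
Chunk 2: stream[13..14]='4' size=0x4=4, data at stream[16..20]='6559' -> body[8..12], body so far='8bw8y6k16559'
Chunk 3: stream[22..23]='6' size=0x6=6, data at stream[25..31]='jmx60q' -> body[12..18], body so far='8bw8y6k16559jmx60q'
Chunk 4: stream[33..34]='2' size=0x2=2, data at stream[36..38]='9k' -> body[18..20], body so far='8bw8y6k16559jmx60q9k'
Chunk 5: stream[40..41]='0' size=0 (terminator). Final body='8bw8y6k16559jmx60q9k' (20 bytes)

Answer: 8bw8y6k16559jmx60q9k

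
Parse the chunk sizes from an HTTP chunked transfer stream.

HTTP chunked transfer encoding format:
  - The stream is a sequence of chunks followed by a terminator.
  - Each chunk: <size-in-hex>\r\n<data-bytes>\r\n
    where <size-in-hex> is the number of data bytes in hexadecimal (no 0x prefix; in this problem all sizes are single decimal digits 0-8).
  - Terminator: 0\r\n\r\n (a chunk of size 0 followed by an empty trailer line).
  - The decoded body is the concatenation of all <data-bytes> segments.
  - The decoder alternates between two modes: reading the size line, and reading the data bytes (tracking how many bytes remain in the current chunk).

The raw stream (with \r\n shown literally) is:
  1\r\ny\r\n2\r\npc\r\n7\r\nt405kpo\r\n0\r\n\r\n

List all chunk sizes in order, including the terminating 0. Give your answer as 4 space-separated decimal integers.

Chunk 1: stream[0..1]='1' size=0x1=1, data at stream[3..4]='y' -> body[0..1], body so far='y'
Chunk 2: stream[6..7]='2' size=0x2=2, data at stream[9..11]='pc' -> body[1..3], body so far='ypc'
Chunk 3: stream[13..14]='7' size=0x7=7, data at stream[16..23]='t405kpo' -> body[3..10], body so far='ypct405kpo'
Chunk 4: stream[25..26]='0' size=0 (terminator). Final body='ypct405kpo' (10 bytes)

Answer: 1 2 7 0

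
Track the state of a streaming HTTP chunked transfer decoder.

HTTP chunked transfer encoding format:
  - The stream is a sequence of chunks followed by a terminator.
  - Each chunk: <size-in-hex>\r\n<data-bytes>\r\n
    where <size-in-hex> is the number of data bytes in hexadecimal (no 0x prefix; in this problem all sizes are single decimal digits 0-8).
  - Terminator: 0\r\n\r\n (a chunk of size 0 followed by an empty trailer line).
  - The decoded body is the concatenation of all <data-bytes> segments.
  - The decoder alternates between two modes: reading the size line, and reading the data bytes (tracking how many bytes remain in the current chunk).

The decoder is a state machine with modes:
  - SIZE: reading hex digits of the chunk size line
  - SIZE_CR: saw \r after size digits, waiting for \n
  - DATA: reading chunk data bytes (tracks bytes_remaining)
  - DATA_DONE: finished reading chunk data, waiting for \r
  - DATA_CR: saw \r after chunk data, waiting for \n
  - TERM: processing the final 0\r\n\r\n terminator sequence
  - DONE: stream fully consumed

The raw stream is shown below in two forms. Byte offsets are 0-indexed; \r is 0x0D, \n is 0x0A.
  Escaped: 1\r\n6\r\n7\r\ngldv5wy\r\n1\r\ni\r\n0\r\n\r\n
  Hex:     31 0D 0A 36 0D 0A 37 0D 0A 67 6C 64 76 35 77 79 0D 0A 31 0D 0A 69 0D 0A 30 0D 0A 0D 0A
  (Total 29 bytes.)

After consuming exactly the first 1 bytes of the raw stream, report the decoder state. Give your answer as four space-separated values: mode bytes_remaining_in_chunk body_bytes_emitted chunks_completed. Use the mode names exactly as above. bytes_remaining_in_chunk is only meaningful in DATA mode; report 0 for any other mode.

Byte 0 = '1': mode=SIZE remaining=0 emitted=0 chunks_done=0

Answer: SIZE 0 0 0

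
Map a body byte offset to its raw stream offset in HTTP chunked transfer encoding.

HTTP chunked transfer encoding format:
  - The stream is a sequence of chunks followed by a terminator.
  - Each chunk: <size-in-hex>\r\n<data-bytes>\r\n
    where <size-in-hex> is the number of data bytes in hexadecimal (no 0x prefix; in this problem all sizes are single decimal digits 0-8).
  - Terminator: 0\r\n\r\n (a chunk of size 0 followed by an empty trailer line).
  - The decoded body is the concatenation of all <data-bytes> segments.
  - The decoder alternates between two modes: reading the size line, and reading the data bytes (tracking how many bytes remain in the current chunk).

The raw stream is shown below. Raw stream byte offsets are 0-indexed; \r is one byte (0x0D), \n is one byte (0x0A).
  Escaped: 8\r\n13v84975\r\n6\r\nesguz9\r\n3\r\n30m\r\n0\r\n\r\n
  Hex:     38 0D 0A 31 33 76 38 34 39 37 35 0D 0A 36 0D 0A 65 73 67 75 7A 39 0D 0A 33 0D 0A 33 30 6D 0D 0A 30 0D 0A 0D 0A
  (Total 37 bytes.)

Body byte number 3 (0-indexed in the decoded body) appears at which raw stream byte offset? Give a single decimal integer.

Answer: 6

Derivation:
Chunk 1: stream[0..1]='8' size=0x8=8, data at stream[3..11]='13v84975' -> body[0..8], body so far='13v84975'
Chunk 2: stream[13..14]='6' size=0x6=6, data at stream[16..22]='esguz9' -> body[8..14], body so far='13v84975esguz9'
Chunk 3: stream[24..25]='3' size=0x3=3, data at stream[27..30]='30m' -> body[14..17], body so far='13v84975esguz930m'
Chunk 4: stream[32..33]='0' size=0 (terminator). Final body='13v84975esguz930m' (17 bytes)
Body byte 3 at stream offset 6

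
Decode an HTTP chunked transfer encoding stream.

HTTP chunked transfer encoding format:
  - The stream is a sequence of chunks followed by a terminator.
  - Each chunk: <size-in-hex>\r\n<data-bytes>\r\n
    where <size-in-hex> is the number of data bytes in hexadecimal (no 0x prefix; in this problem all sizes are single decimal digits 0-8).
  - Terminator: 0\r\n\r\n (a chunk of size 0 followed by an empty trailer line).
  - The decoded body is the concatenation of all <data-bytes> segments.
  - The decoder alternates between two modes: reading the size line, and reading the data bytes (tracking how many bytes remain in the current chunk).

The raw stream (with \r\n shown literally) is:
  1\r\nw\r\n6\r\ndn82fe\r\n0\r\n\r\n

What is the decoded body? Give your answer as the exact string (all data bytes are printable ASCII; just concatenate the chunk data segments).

Chunk 1: stream[0..1]='1' size=0x1=1, data at stream[3..4]='w' -> body[0..1], body so far='w'
Chunk 2: stream[6..7]='6' size=0x6=6, data at stream[9..15]='dn82fe' -> body[1..7], body so far='wdn82fe'
Chunk 3: stream[17..18]='0' size=0 (terminator). Final body='wdn82fe' (7 bytes)

Answer: wdn82fe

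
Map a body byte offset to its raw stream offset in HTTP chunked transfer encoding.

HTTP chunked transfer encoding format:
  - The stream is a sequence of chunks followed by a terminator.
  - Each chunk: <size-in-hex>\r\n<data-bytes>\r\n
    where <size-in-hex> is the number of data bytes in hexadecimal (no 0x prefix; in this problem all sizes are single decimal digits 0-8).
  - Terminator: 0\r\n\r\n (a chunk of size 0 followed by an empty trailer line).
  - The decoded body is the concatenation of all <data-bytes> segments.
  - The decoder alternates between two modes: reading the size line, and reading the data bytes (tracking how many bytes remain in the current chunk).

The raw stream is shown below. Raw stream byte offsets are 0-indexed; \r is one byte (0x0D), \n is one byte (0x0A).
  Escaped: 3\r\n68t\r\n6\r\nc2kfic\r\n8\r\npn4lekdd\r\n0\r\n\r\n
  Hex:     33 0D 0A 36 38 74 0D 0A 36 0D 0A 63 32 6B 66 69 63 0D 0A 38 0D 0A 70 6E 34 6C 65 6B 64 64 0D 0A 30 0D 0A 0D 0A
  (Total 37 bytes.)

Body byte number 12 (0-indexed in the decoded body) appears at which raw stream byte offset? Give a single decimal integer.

Answer: 25

Derivation:
Chunk 1: stream[0..1]='3' size=0x3=3, data at stream[3..6]='68t' -> body[0..3], body so far='68t'
Chunk 2: stream[8..9]='6' size=0x6=6, data at stream[11..17]='c2kfic' -> body[3..9], body so far='68tc2kfic'
Chunk 3: stream[19..20]='8' size=0x8=8, data at stream[22..30]='pn4lekdd' -> body[9..17], body so far='68tc2kficpn4lekdd'
Chunk 4: stream[32..33]='0' size=0 (terminator). Final body='68tc2kficpn4lekdd' (17 bytes)
Body byte 12 at stream offset 25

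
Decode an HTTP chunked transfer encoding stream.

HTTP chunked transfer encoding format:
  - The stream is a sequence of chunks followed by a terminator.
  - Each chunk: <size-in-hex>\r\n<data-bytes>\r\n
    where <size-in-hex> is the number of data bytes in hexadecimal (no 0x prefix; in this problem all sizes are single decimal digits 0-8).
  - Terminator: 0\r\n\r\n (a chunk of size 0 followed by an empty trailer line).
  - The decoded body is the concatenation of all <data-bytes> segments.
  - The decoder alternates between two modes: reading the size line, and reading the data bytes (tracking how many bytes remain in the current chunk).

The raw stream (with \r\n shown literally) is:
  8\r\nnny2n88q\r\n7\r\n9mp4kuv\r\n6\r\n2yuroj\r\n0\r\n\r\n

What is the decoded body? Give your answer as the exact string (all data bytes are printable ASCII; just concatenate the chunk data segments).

Chunk 1: stream[0..1]='8' size=0x8=8, data at stream[3..11]='nny2n88q' -> body[0..8], body so far='nny2n88q'
Chunk 2: stream[13..14]='7' size=0x7=7, data at stream[16..23]='9mp4kuv' -> body[8..15], body so far='nny2n88q9mp4kuv'
Chunk 3: stream[25..26]='6' size=0x6=6, data at stream[28..34]='2yuroj' -> body[15..21], body so far='nny2n88q9mp4kuv2yuroj'
Chunk 4: stream[36..37]='0' size=0 (terminator). Final body='nny2n88q9mp4kuv2yuroj' (21 bytes)

Answer: nny2n88q9mp4kuv2yuroj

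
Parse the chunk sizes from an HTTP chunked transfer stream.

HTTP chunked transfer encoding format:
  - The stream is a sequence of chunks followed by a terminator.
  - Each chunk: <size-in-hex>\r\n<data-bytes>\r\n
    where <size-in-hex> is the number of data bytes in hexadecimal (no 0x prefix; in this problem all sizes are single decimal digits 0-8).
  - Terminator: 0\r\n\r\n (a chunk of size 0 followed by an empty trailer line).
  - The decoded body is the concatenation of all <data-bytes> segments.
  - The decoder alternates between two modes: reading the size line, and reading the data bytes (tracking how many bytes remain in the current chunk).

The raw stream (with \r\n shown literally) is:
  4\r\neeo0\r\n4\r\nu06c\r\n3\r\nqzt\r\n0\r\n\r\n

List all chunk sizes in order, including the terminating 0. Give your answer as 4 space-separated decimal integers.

Chunk 1: stream[0..1]='4' size=0x4=4, data at stream[3..7]='eeo0' -> body[0..4], body so far='eeo0'
Chunk 2: stream[9..10]='4' size=0x4=4, data at stream[12..16]='u06c' -> body[4..8], body so far='eeo0u06c'
Chunk 3: stream[18..19]='3' size=0x3=3, data at stream[21..24]='qzt' -> body[8..11], body so far='eeo0u06cqzt'
Chunk 4: stream[26..27]='0' size=0 (terminator). Final body='eeo0u06cqzt' (11 bytes)

Answer: 4 4 3 0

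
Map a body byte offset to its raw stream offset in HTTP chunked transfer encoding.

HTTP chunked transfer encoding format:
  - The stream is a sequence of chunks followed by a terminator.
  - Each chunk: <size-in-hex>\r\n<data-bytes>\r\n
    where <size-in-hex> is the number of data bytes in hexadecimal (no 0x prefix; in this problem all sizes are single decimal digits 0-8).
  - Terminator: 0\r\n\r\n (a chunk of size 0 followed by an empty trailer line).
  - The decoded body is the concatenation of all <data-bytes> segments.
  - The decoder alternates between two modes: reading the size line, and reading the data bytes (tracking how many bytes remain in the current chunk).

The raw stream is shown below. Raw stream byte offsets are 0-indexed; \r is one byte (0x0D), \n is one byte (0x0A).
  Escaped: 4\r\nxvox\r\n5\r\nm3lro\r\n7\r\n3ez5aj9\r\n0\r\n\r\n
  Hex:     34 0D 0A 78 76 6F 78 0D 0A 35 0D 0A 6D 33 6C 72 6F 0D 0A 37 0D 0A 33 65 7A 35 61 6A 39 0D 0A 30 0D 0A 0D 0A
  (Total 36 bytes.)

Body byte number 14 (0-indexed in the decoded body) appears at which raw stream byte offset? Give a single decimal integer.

Answer: 27

Derivation:
Chunk 1: stream[0..1]='4' size=0x4=4, data at stream[3..7]='xvox' -> body[0..4], body so far='xvox'
Chunk 2: stream[9..10]='5' size=0x5=5, data at stream[12..17]='m3lro' -> body[4..9], body so far='xvoxm3lro'
Chunk 3: stream[19..20]='7' size=0x7=7, data at stream[22..29]='3ez5aj9' -> body[9..16], body so far='xvoxm3lro3ez5aj9'
Chunk 4: stream[31..32]='0' size=0 (terminator). Final body='xvoxm3lro3ez5aj9' (16 bytes)
Body byte 14 at stream offset 27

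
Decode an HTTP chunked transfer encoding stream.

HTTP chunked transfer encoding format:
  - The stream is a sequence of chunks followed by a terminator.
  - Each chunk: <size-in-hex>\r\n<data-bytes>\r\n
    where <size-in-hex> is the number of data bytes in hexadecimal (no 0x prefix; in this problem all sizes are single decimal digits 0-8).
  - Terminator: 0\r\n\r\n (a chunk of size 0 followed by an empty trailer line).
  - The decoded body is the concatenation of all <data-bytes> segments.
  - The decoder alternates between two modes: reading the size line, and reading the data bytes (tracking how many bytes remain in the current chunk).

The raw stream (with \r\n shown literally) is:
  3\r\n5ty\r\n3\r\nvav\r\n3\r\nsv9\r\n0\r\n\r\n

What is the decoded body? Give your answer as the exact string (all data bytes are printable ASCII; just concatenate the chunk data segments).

Answer: 5tyvavsv9

Derivation:
Chunk 1: stream[0..1]='3' size=0x3=3, data at stream[3..6]='5ty' -> body[0..3], body so far='5ty'
Chunk 2: stream[8..9]='3' size=0x3=3, data at stream[11..14]='vav' -> body[3..6], body so far='5tyvav'
Chunk 3: stream[16..17]='3' size=0x3=3, data at stream[19..22]='sv9' -> body[6..9], body so far='5tyvavsv9'
Chunk 4: stream[24..25]='0' size=0 (terminator). Final body='5tyvavsv9' (9 bytes)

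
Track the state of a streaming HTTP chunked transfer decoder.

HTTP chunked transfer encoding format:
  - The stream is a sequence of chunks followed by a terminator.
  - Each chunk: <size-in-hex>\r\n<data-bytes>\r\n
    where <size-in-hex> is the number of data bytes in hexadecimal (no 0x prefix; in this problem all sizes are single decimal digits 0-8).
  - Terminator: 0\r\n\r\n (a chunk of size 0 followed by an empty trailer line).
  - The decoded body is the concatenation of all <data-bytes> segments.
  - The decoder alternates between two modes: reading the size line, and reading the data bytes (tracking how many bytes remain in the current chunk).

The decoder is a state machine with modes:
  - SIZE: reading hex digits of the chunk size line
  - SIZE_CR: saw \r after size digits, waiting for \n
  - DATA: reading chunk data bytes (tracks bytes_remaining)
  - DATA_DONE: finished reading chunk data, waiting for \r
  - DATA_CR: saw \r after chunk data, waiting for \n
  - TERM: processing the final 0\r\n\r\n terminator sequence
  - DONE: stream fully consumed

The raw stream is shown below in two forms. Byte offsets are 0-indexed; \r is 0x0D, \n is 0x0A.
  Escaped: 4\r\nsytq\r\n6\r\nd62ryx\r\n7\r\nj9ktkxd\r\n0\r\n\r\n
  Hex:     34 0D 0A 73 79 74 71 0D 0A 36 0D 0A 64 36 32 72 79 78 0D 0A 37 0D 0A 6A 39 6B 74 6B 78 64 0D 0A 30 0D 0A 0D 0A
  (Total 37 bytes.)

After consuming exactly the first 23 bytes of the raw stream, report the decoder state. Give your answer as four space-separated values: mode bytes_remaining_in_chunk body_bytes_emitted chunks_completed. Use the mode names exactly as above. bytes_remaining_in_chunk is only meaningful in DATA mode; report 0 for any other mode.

Byte 0 = '4': mode=SIZE remaining=0 emitted=0 chunks_done=0
Byte 1 = 0x0D: mode=SIZE_CR remaining=0 emitted=0 chunks_done=0
Byte 2 = 0x0A: mode=DATA remaining=4 emitted=0 chunks_done=0
Byte 3 = 's': mode=DATA remaining=3 emitted=1 chunks_done=0
Byte 4 = 'y': mode=DATA remaining=2 emitted=2 chunks_done=0
Byte 5 = 't': mode=DATA remaining=1 emitted=3 chunks_done=0
Byte 6 = 'q': mode=DATA_DONE remaining=0 emitted=4 chunks_done=0
Byte 7 = 0x0D: mode=DATA_CR remaining=0 emitted=4 chunks_done=0
Byte 8 = 0x0A: mode=SIZE remaining=0 emitted=4 chunks_done=1
Byte 9 = '6': mode=SIZE remaining=0 emitted=4 chunks_done=1
Byte 10 = 0x0D: mode=SIZE_CR remaining=0 emitted=4 chunks_done=1
Byte 11 = 0x0A: mode=DATA remaining=6 emitted=4 chunks_done=1
Byte 12 = 'd': mode=DATA remaining=5 emitted=5 chunks_done=1
Byte 13 = '6': mode=DATA remaining=4 emitted=6 chunks_done=1
Byte 14 = '2': mode=DATA remaining=3 emitted=7 chunks_done=1
Byte 15 = 'r': mode=DATA remaining=2 emitted=8 chunks_done=1
Byte 16 = 'y': mode=DATA remaining=1 emitted=9 chunks_done=1
Byte 17 = 'x': mode=DATA_DONE remaining=0 emitted=10 chunks_done=1
Byte 18 = 0x0D: mode=DATA_CR remaining=0 emitted=10 chunks_done=1
Byte 19 = 0x0A: mode=SIZE remaining=0 emitted=10 chunks_done=2
Byte 20 = '7': mode=SIZE remaining=0 emitted=10 chunks_done=2
Byte 21 = 0x0D: mode=SIZE_CR remaining=0 emitted=10 chunks_done=2
Byte 22 = 0x0A: mode=DATA remaining=7 emitted=10 chunks_done=2

Answer: DATA 7 10 2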